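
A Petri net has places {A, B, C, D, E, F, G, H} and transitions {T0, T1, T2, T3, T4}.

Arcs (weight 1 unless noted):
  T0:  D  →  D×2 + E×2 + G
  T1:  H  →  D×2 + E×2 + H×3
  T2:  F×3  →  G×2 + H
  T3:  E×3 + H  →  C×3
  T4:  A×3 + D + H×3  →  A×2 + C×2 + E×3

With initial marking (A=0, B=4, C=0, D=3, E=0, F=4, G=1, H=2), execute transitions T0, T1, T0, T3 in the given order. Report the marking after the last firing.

step 1: fire T0:  (A=0, B=4, C=0, D=3, E=0, F=4, G=1, H=2) → (A=0, B=4, C=0, D=4, E=2, F=4, G=2, H=2)
step 2: fire T1:  (A=0, B=4, C=0, D=4, E=2, F=4, G=2, H=2) → (A=0, B=4, C=0, D=6, E=4, F=4, G=2, H=4)
step 3: fire T0:  (A=0, B=4, C=0, D=6, E=4, F=4, G=2, H=4) → (A=0, B=4, C=0, D=7, E=6, F=4, G=3, H=4)
step 4: fire T3:  (A=0, B=4, C=0, D=7, E=6, F=4, G=3, H=4) → (A=0, B=4, C=3, D=7, E=3, F=4, G=3, H=3)

(A=0, B=4, C=3, D=7, E=3, F=4, G=3, H=3)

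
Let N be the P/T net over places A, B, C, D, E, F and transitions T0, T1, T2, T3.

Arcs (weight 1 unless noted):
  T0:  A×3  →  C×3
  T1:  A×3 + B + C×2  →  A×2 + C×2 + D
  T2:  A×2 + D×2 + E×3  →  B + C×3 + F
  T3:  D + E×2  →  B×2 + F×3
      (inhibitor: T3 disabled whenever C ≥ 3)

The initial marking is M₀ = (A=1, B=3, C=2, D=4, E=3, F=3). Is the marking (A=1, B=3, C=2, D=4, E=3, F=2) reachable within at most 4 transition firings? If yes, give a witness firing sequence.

depth 0: 1 marking
depth 1: 2 markings reached so far
depth 2: 2 markings reached so far
(frontier empty at depth 2; search complete)
target is not among the 2 markings reachable within 4 steps

NO — not reachable within 4 firings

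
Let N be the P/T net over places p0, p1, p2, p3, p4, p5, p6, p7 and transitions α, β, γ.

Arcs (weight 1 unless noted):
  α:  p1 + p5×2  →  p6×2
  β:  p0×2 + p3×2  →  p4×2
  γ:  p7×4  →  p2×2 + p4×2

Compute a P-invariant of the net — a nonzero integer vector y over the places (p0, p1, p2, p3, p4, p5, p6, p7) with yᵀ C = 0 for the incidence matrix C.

y = (p0:1, p1:0, p2:0, p3:-1, p4:0, p5:0, p6:0, p7:0)

Incidence matrix C (rows=places, cols=transitions):
        α    β    γ
   p0   0   -2    0
   p1  -1    0    0
   p2   0    0    2
   p3   0   -2    0
   p4   0    2    2
   p5  -2    0    0
   p6   2    0    0
   p7   0    0   -4

Candidate y = [1, 0, 0, -1, 0, 0, 0, 0]; check y·C column-wise:
  col α: 1·0 + 0·-1 + -1·0 + 0·-2 + 0·2 = 0
  col β: 1·-2 + -1·-2 + 0·2 = 0
  col γ: 1·0 + 0·2 + -1·0 + 0·2 + 0·-4 = 0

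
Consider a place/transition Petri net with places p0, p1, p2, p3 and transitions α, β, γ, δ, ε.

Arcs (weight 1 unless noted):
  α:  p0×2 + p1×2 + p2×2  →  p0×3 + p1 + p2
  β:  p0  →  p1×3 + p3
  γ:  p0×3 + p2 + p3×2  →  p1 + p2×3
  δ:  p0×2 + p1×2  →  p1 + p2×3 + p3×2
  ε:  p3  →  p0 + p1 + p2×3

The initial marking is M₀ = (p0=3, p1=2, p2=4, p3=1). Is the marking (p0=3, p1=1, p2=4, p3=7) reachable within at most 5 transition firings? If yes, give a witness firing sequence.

NO — not reachable within 5 firings

depth 0: 1 marking
depth 1: 5 markings reached so far
depth 2: 11 markings reached so far
depth 3: 24 markings reached so far
depth 4: 42 markings reached so far
depth 5: 70 markings reached so far
target is not among the 70 markings reachable within 5 steps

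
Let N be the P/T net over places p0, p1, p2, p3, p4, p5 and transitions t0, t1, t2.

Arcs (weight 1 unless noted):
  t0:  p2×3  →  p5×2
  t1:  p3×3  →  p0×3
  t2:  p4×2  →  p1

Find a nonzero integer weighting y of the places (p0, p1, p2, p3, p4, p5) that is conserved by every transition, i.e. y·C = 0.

y = (p0:1, p1:0, p2:0, p3:1, p4:0, p5:0)

Incidence matrix C (rows=places, cols=transitions):
       t0   t1   t2
   p0   0    3    0
   p1   0    0    1
   p2  -3    0    0
   p3   0   -3    0
   p4   0    0   -2
   p5   2    0    0

Candidate y = [1, 0, 0, 1, 0, 0]; check y·C column-wise:
  col t0: 1·0 + 0·-3 + 1·0 + 0·2 = 0
  col t1: 1·3 + 1·-3 = 0
  col t2: 1·0 + 0·1 + 1·0 + 0·-2 = 0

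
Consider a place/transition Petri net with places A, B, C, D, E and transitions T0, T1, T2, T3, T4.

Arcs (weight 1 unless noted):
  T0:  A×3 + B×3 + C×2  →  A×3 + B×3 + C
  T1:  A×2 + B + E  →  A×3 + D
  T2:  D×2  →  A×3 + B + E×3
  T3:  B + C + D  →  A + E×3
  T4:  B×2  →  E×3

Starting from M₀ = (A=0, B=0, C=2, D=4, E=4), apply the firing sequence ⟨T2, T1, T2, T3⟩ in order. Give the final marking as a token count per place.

(A=8, B=0, C=1, D=0, E=12)

step 1: fire T2:  (A=0, B=0, C=2, D=4, E=4) → (A=3, B=1, C=2, D=2, E=7)
step 2: fire T1:  (A=3, B=1, C=2, D=2, E=7) → (A=4, B=0, C=2, D=3, E=6)
step 3: fire T2:  (A=4, B=0, C=2, D=3, E=6) → (A=7, B=1, C=2, D=1, E=9)
step 4: fire T3:  (A=7, B=1, C=2, D=1, E=9) → (A=8, B=0, C=1, D=0, E=12)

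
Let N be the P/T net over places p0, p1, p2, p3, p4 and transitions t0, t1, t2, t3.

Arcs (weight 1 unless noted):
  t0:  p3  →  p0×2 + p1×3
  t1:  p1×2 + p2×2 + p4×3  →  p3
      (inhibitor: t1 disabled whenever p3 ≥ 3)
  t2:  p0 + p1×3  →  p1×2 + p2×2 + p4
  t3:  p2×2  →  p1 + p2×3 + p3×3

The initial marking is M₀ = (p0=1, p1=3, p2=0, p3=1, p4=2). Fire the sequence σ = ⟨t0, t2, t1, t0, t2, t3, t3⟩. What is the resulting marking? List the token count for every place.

step 1: fire t0:  (p0=1, p1=3, p2=0, p3=1, p4=2) → (p0=3, p1=6, p2=0, p3=0, p4=2)
step 2: fire t2:  (p0=3, p1=6, p2=0, p3=0, p4=2) → (p0=2, p1=5, p2=2, p3=0, p4=3)
step 3: fire t1:  (p0=2, p1=5, p2=2, p3=0, p4=3) → (p0=2, p1=3, p2=0, p3=1, p4=0)
step 4: fire t0:  (p0=2, p1=3, p2=0, p3=1, p4=0) → (p0=4, p1=6, p2=0, p3=0, p4=0)
step 5: fire t2:  (p0=4, p1=6, p2=0, p3=0, p4=0) → (p0=3, p1=5, p2=2, p3=0, p4=1)
step 6: fire t3:  (p0=3, p1=5, p2=2, p3=0, p4=1) → (p0=3, p1=6, p2=3, p3=3, p4=1)
step 7: fire t3:  (p0=3, p1=6, p2=3, p3=3, p4=1) → (p0=3, p1=7, p2=4, p3=6, p4=1)

(p0=3, p1=7, p2=4, p3=6, p4=1)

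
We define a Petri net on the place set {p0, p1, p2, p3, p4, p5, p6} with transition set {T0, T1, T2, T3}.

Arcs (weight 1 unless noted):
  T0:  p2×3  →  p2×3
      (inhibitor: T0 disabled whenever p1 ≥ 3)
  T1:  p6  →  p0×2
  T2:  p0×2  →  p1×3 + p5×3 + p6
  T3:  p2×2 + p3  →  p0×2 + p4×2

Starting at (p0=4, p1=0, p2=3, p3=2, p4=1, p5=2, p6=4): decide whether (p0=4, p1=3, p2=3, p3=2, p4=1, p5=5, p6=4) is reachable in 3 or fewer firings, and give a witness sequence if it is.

YES — reachable via ⟨T1, T2⟩ (2 firings)

step 1: fire T1:  (p0=4, p1=0, p2=3, p3=2, p4=1, p5=2, p6=4) → (p0=6, p1=0, p2=3, p3=2, p4=1, p5=2, p6=3)
step 2: fire T2:  (p0=6, p1=0, p2=3, p3=2, p4=1, p5=2, p6=3) → (p0=4, p1=3, p2=3, p3=2, p4=1, p5=5, p6=4)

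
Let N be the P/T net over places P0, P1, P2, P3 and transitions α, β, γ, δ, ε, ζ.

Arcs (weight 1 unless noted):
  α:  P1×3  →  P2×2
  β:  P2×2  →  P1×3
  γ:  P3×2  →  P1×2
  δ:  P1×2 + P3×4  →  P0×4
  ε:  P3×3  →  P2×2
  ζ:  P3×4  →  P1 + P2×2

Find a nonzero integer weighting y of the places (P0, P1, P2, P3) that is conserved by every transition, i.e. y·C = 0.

Incidence matrix C (rows=places, cols=transitions):
        α    β    γ    δ    ε    ζ
   P0   0    0    0    4    0    0
   P1  -3    3    2   -2    0    1
   P2   2   -2    0    0    2    2
   P3   0    0   -2   -4   -3   -4

Candidate y = [3, 2, 3, 2]; check y·C column-wise:
  col α: 3·0 + 2·-3 + 3·2 + 2·0 = 0
  col β: 3·0 + 2·3 + 3·-2 + 2·0 = 0
  col γ: 3·0 + 2·2 + 3·0 + 2·-2 = 0
  col δ: 3·4 + 2·-2 + 3·0 + 2·-4 = 0
  col ε: 3·0 + 2·0 + 3·2 + 2·-3 = 0
  col ζ: 3·0 + 2·1 + 3·2 + 2·-4 = 0

y = (P0:3, P1:2, P2:3, P3:2)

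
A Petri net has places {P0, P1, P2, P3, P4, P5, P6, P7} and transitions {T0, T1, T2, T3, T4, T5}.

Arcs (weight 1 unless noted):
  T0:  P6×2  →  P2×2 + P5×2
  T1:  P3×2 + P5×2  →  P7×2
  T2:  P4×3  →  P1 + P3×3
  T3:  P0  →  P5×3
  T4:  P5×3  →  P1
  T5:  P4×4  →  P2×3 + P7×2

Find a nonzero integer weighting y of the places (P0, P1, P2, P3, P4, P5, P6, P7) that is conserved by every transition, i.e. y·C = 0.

y = (P0:3, P1:3, P2:0, P3:-1, P4:0, P5:1, P6:1, P7:0)

Incidence matrix C (rows=places, cols=transitions):
       T0   T1   T2   T3   T4   T5
   P0   0    0    0   -1    0    0
   P1   0    0    1    0    1    0
   P2   2    0    0    0    0    3
   P3   0   -2    3    0    0    0
   P4   0    0   -3    0    0   -4
   P5   2   -2    0    3   -3    0
   P6  -2    0    0    0    0    0
   P7   0    2    0    0    0    2

Candidate y = [3, 3, 0, -1, 0, 1, 1, 0]; check y·C column-wise:
  col T0: 3·0 + 3·0 + 0·2 + -1·0 + 1·2 + 1·-2 = 0
  col T1: 3·0 + 3·0 + -1·-2 + 1·-2 + 1·0 + 0·2 = 0
  col T2: 3·0 + 3·1 + -1·3 + 0·-3 + 1·0 + 1·0 = 0
  col T3: 3·-1 + 3·0 + -1·0 + 1·3 + 1·0 = 0
  col T4: 3·0 + 3·1 + -1·0 + 1·-3 + 1·0 = 0
  col T5: 3·0 + 3·0 + 0·3 + -1·0 + 0·-4 + 1·0 + 1·0 + 0·2 = 0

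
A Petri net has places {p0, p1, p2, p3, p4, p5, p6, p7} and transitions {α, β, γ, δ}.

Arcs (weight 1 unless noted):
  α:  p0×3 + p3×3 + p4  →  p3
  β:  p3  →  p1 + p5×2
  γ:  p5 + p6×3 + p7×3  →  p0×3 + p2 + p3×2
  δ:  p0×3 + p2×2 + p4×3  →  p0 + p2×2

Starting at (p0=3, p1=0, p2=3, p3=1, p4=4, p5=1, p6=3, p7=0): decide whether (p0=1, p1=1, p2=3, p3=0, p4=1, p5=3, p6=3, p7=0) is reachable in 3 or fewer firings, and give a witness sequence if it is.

YES — reachable via ⟨β, δ⟩ (2 firings)

step 1: fire β:  (p0=3, p1=0, p2=3, p3=1, p4=4, p5=1, p6=3, p7=0) → (p0=3, p1=1, p2=3, p3=0, p4=4, p5=3, p6=3, p7=0)
step 2: fire δ:  (p0=3, p1=1, p2=3, p3=0, p4=4, p5=3, p6=3, p7=0) → (p0=1, p1=1, p2=3, p3=0, p4=1, p5=3, p6=3, p7=0)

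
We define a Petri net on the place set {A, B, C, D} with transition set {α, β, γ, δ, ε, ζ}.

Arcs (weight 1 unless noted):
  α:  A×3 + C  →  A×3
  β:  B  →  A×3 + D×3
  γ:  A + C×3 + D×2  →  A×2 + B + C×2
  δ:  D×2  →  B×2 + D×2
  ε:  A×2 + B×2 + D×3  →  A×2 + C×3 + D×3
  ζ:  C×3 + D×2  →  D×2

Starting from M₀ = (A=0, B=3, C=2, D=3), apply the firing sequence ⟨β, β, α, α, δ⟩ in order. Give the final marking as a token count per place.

(A=6, B=3, C=0, D=9)

step 1: fire β:  (A=0, B=3, C=2, D=3) → (A=3, B=2, C=2, D=6)
step 2: fire β:  (A=3, B=2, C=2, D=6) → (A=6, B=1, C=2, D=9)
step 3: fire α:  (A=6, B=1, C=2, D=9) → (A=6, B=1, C=1, D=9)
step 4: fire α:  (A=6, B=1, C=1, D=9) → (A=6, B=1, C=0, D=9)
step 5: fire δ:  (A=6, B=1, C=0, D=9) → (A=6, B=3, C=0, D=9)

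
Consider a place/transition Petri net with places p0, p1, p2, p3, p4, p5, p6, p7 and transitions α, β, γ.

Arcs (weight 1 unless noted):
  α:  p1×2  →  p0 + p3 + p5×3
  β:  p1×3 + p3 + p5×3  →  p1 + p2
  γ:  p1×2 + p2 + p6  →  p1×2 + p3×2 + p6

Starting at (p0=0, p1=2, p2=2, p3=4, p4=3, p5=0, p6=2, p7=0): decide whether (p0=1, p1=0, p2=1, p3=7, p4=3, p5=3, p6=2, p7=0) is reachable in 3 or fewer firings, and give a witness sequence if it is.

YES — reachable via ⟨γ, α⟩ (2 firings)

step 1: fire γ:  (p0=0, p1=2, p2=2, p3=4, p4=3, p5=0, p6=2, p7=0) → (p0=0, p1=2, p2=1, p3=6, p4=3, p5=0, p6=2, p7=0)
step 2: fire α:  (p0=0, p1=2, p2=1, p3=6, p4=3, p5=0, p6=2, p7=0) → (p0=1, p1=0, p2=1, p3=7, p4=3, p5=3, p6=2, p7=0)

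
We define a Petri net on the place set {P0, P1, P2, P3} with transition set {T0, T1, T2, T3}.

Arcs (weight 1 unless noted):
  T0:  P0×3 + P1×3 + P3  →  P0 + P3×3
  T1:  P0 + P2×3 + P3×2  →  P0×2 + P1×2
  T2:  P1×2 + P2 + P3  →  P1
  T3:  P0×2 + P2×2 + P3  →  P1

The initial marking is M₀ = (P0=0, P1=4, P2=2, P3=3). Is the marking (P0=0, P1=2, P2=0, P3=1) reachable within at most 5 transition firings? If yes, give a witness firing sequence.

YES — reachable via ⟨T2, T2⟩ (2 firings)

step 1: fire T2:  (P0=0, P1=4, P2=2, P3=3) → (P0=0, P1=3, P2=1, P3=2)
step 2: fire T2:  (P0=0, P1=3, P2=1, P3=2) → (P0=0, P1=2, P2=0, P3=1)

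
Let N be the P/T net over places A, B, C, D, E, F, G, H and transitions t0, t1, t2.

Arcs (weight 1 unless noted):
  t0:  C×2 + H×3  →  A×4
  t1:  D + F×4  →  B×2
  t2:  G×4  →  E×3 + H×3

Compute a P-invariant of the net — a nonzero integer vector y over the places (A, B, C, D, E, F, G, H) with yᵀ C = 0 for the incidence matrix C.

y = (A:1, B:0, C:2, D:0, E:0, F:0, G:0, H:0)

Incidence matrix C (rows=places, cols=transitions):
       t0   t1   t2
    A   4    0    0
    B   0    2    0
    C  -2    0    0
    D   0   -1    0
    E   0    0    3
    F   0   -4    0
    G   0    0   -4
    H  -3    0    3

Candidate y = [1, 0, 2, 0, 0, 0, 0, 0]; check y·C column-wise:
  col t0: 1·4 + 2·-2 + 0·-3 = 0
  col t1: 1·0 + 0·2 + 2·0 + 0·-1 + 0·-4 = 0
  col t2: 1·0 + 2·0 + 0·3 + 0·-4 + 0·3 = 0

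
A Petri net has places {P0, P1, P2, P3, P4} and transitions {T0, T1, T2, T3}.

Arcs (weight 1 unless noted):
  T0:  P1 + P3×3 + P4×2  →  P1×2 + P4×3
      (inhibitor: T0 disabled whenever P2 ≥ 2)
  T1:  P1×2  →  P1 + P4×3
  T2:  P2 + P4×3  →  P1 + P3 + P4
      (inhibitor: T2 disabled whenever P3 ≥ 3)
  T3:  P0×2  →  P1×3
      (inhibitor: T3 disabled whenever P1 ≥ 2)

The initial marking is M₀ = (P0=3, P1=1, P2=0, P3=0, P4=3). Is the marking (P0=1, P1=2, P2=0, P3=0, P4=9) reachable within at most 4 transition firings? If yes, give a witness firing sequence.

step 1: fire T3:  (P0=3, P1=1, P2=0, P3=0, P4=3) → (P0=1, P1=4, P2=0, P3=0, P4=3)
step 2: fire T1:  (P0=1, P1=4, P2=0, P3=0, P4=3) → (P0=1, P1=3, P2=0, P3=0, P4=6)
step 3: fire T1:  (P0=1, P1=3, P2=0, P3=0, P4=6) → (P0=1, P1=2, P2=0, P3=0, P4=9)

YES — reachable via ⟨T3, T1, T1⟩ (3 firings)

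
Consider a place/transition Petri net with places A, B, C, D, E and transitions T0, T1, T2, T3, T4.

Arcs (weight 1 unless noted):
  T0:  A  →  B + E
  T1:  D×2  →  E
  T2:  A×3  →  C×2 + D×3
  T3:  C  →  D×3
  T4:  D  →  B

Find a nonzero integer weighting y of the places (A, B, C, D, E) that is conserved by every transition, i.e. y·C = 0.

Incidence matrix C (rows=places, cols=transitions):
       T0   T1   T2   T3   T4
    A  -1    0   -3    0    0
    B   1    0    0    0    1
    C   0    0    2   -1    0
    D   0   -2    3    3   -1
    E   1    1    0    0    0

Candidate y = [3, 1, 3, 1, 2]; check y·C column-wise:
  col T0: 3·-1 + 1·1 + 3·0 + 1·0 + 2·1 = 0
  col T1: 3·0 + 1·0 + 3·0 + 1·-2 + 2·1 = 0
  col T2: 3·-3 + 1·0 + 3·2 + 1·3 + 2·0 = 0
  col T3: 3·0 + 1·0 + 3·-1 + 1·3 + 2·0 = 0
  col T4: 3·0 + 1·1 + 3·0 + 1·-1 + 2·0 = 0

y = (A:3, B:1, C:3, D:1, E:2)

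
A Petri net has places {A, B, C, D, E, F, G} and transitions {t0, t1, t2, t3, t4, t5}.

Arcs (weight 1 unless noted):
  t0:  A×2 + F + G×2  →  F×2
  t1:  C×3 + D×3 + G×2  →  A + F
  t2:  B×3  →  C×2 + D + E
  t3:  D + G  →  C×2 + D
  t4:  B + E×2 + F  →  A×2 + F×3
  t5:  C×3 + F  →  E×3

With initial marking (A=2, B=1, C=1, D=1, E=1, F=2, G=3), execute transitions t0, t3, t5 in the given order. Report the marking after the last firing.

step 1: fire t0:  (A=2, B=1, C=1, D=1, E=1, F=2, G=3) → (A=0, B=1, C=1, D=1, E=1, F=3, G=1)
step 2: fire t3:  (A=0, B=1, C=1, D=1, E=1, F=3, G=1) → (A=0, B=1, C=3, D=1, E=1, F=3, G=0)
step 3: fire t5:  (A=0, B=1, C=3, D=1, E=1, F=3, G=0) → (A=0, B=1, C=0, D=1, E=4, F=2, G=0)

(A=0, B=1, C=0, D=1, E=4, F=2, G=0)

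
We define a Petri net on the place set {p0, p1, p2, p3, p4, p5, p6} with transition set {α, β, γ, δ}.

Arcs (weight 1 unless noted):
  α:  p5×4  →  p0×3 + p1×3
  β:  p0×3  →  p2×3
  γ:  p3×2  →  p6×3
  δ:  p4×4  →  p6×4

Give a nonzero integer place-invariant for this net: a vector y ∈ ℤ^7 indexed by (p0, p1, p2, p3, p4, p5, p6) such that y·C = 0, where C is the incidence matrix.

y = (p0:1, p1:-1, p2:1, p3:0, p4:0, p5:0, p6:0)

Incidence matrix C (rows=places, cols=transitions):
        α    β    γ    δ
   p0   3   -3    0    0
   p1   3    0    0    0
   p2   0    3    0    0
   p3   0    0   -2    0
   p4   0    0    0   -4
   p5  -4    0    0    0
   p6   0    0    3    4

Candidate y = [1, -1, 1, 0, 0, 0, 0]; check y·C column-wise:
  col α: 1·3 + -1·3 + 1·0 + 0·-4 = 0
  col β: 1·-3 + -1·0 + 1·3 = 0
  col γ: 1·0 + -1·0 + 1·0 + 0·-2 + 0·3 = 0
  col δ: 1·0 + -1·0 + 1·0 + 0·-4 + 0·4 = 0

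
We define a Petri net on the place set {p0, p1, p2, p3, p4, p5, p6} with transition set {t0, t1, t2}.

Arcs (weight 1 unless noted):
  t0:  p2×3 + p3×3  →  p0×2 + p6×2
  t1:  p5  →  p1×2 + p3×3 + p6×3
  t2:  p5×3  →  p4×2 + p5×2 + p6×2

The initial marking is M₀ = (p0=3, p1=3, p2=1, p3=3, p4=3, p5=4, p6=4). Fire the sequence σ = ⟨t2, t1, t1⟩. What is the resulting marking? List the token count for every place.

(p0=3, p1=7, p2=1, p3=9, p4=5, p5=1, p6=12)

step 1: fire t2:  (p0=3, p1=3, p2=1, p3=3, p4=3, p5=4, p6=4) → (p0=3, p1=3, p2=1, p3=3, p4=5, p5=3, p6=6)
step 2: fire t1:  (p0=3, p1=3, p2=1, p3=3, p4=5, p5=3, p6=6) → (p0=3, p1=5, p2=1, p3=6, p4=5, p5=2, p6=9)
step 3: fire t1:  (p0=3, p1=5, p2=1, p3=6, p4=5, p5=2, p6=9) → (p0=3, p1=7, p2=1, p3=9, p4=5, p5=1, p6=12)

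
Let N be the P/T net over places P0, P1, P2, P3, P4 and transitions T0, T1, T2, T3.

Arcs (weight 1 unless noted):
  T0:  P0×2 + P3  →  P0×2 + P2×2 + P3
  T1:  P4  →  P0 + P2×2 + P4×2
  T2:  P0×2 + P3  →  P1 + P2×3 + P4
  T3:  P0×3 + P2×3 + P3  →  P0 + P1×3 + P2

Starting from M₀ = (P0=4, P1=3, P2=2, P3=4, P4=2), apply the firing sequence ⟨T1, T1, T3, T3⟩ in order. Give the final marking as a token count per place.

step 1: fire T1:  (P0=4, P1=3, P2=2, P3=4, P4=2) → (P0=5, P1=3, P2=4, P3=4, P4=3)
step 2: fire T1:  (P0=5, P1=3, P2=4, P3=4, P4=3) → (P0=6, P1=3, P2=6, P3=4, P4=4)
step 3: fire T3:  (P0=6, P1=3, P2=6, P3=4, P4=4) → (P0=4, P1=6, P2=4, P3=3, P4=4)
step 4: fire T3:  (P0=4, P1=6, P2=4, P3=3, P4=4) → (P0=2, P1=9, P2=2, P3=2, P4=4)

(P0=2, P1=9, P2=2, P3=2, P4=4)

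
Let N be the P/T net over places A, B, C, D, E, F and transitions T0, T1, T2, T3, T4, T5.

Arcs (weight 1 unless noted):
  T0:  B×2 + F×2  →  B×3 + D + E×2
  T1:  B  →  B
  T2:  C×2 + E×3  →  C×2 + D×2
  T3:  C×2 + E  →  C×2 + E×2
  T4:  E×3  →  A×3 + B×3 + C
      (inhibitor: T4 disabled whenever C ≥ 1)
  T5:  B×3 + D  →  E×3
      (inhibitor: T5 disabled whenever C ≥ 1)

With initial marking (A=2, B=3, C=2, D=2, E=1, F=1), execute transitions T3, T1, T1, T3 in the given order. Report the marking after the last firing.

step 1: fire T3:  (A=2, B=3, C=2, D=2, E=1, F=1) → (A=2, B=3, C=2, D=2, E=2, F=1)
step 2: fire T1:  (A=2, B=3, C=2, D=2, E=2, F=1) → (A=2, B=3, C=2, D=2, E=2, F=1)
step 3: fire T1:  (A=2, B=3, C=2, D=2, E=2, F=1) → (A=2, B=3, C=2, D=2, E=2, F=1)
step 4: fire T3:  (A=2, B=3, C=2, D=2, E=2, F=1) → (A=2, B=3, C=2, D=2, E=3, F=1)

(A=2, B=3, C=2, D=2, E=3, F=1)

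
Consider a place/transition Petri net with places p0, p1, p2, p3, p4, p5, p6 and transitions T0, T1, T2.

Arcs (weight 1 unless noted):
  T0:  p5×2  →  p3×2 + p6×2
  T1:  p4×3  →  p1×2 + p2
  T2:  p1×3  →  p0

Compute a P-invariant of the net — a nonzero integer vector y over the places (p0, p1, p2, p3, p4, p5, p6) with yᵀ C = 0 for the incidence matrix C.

Incidence matrix C (rows=places, cols=transitions):
       T0   T1   T2
   p0   0    0    1
   p1   0    2   -3
   p2   0    1    0
   p3   2    0    0
   p4   0   -3    0
   p5  -2    0    0
   p6   2    0    0

Candidate y = [3, 1, -2, 0, 0, 0, 0]; check y·C column-wise:
  col T0: 3·0 + 1·0 + -2·0 + 0·2 + 0·-2 + 0·2 = 0
  col T1: 3·0 + 1·2 + -2·1 + 0·-3 = 0
  col T2: 3·1 + 1·-3 + -2·0 = 0

y = (p0:3, p1:1, p2:-2, p3:0, p4:0, p5:0, p6:0)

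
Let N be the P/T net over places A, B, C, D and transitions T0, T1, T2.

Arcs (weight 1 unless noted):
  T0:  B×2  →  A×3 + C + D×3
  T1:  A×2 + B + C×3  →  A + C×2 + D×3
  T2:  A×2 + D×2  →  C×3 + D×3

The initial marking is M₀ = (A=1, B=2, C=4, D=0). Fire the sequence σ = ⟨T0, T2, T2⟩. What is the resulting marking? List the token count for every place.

step 1: fire T0:  (A=1, B=2, C=4, D=0) → (A=4, B=0, C=5, D=3)
step 2: fire T2:  (A=4, B=0, C=5, D=3) → (A=2, B=0, C=8, D=4)
step 3: fire T2:  (A=2, B=0, C=8, D=4) → (A=0, B=0, C=11, D=5)

(A=0, B=0, C=11, D=5)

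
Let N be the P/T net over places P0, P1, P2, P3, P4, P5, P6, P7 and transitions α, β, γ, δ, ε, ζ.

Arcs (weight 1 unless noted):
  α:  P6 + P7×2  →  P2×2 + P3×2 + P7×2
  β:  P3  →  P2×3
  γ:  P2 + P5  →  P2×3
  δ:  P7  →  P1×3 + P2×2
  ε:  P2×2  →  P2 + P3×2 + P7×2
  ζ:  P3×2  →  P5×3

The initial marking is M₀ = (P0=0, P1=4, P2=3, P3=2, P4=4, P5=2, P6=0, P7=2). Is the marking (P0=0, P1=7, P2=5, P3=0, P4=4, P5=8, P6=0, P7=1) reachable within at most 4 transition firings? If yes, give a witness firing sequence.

depth 0: 1 marking
depth 1: 6 markings reached so far
depth 2: 19 markings reached so far
depth 3: 43 markings reached so far
depth 4: 81 markings reached so far
target is not among the 81 markings reachable within 4 steps

NO — not reachable within 4 firings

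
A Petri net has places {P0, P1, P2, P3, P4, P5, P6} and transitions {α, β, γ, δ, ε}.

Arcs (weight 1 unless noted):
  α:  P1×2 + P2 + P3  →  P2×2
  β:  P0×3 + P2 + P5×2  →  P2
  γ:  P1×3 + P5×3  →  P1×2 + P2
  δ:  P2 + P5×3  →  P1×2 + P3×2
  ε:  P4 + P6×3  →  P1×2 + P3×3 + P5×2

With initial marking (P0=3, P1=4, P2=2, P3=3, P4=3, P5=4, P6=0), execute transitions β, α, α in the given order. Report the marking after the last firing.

step 1: fire β:  (P0=3, P1=4, P2=2, P3=3, P4=3, P5=4, P6=0) → (P0=0, P1=4, P2=2, P3=3, P4=3, P5=2, P6=0)
step 2: fire α:  (P0=0, P1=4, P2=2, P3=3, P4=3, P5=2, P6=0) → (P0=0, P1=2, P2=3, P3=2, P4=3, P5=2, P6=0)
step 3: fire α:  (P0=0, P1=2, P2=3, P3=2, P4=3, P5=2, P6=0) → (P0=0, P1=0, P2=4, P3=1, P4=3, P5=2, P6=0)

(P0=0, P1=0, P2=4, P3=1, P4=3, P5=2, P6=0)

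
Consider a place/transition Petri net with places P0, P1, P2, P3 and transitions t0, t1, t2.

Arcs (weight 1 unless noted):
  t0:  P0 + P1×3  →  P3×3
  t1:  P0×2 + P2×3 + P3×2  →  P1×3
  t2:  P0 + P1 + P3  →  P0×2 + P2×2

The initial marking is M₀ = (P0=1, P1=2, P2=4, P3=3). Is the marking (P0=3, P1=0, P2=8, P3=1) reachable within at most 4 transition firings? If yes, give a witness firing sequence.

step 1: fire t2:  (P0=1, P1=2, P2=4, P3=3) → (P0=2, P1=1, P2=6, P3=2)
step 2: fire t2:  (P0=2, P1=1, P2=6, P3=2) → (P0=3, P1=0, P2=8, P3=1)

YES — reachable via ⟨t2, t2⟩ (2 firings)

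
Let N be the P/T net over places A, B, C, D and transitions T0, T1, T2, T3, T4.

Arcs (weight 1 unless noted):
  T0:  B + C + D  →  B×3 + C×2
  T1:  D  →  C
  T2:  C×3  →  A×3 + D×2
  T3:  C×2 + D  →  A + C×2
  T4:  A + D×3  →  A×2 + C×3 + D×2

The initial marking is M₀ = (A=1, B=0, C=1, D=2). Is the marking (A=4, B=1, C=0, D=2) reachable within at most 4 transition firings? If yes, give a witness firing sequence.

NO — not reachable within 4 firings

depth 0: 1 marking
depth 1: 2 markings reached so far
depth 2: 4 markings reached so far
depth 3: 5 markings reached so far
depth 4: 6 markings reached so far
target is not among the 6 markings reachable within 4 steps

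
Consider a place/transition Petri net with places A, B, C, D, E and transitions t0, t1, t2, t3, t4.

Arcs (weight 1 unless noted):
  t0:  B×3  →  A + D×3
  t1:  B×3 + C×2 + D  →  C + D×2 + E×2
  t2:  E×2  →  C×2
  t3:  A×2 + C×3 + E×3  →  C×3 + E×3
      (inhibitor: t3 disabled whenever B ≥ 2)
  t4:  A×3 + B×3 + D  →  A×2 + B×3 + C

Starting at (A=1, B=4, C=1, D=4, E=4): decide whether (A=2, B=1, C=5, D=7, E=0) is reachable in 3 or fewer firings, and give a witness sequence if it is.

YES — reachable via ⟨t0, t2, t2⟩ (3 firings)

step 1: fire t0:  (A=1, B=4, C=1, D=4, E=4) → (A=2, B=1, C=1, D=7, E=4)
step 2: fire t2:  (A=2, B=1, C=1, D=7, E=4) → (A=2, B=1, C=3, D=7, E=2)
step 3: fire t2:  (A=2, B=1, C=3, D=7, E=2) → (A=2, B=1, C=5, D=7, E=0)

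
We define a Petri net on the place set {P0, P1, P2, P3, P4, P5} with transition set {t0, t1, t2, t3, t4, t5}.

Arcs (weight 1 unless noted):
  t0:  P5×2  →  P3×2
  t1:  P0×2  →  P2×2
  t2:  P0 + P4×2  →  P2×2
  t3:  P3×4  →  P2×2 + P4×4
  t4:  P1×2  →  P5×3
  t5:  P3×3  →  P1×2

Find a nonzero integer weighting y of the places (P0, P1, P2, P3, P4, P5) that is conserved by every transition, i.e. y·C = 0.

Incidence matrix C (rows=places, cols=transitions):
       t0   t1   t2   t3   t4   t5
   P0   0   -2   -1    0    0    0
   P1   0    0    0    0   -2    2
   P2   0    2    2    2    0    0
   P3   2    0    0   -4    0   -3
   P4   0    0   -2    4    0    0
   P5  -2    0    0    0    3    0

Candidate y = [2, 3, 2, 2, 1, 2]; check y·C column-wise:
  col t0: 2·0 + 3·0 + 2·0 + 2·2 + 1·0 + 2·-2 = 0
  col t1: 2·-2 + 3·0 + 2·2 + 2·0 + 1·0 + 2·0 = 0
  col t2: 2·-1 + 3·0 + 2·2 + 2·0 + 1·-2 + 2·0 = 0
  col t3: 2·0 + 3·0 + 2·2 + 2·-4 + 1·4 + 2·0 = 0
  col t4: 2·0 + 3·-2 + 2·0 + 2·0 + 1·0 + 2·3 = 0
  col t5: 2·0 + 3·2 + 2·0 + 2·-3 + 1·0 + 2·0 = 0

y = (P0:2, P1:3, P2:2, P3:2, P4:1, P5:2)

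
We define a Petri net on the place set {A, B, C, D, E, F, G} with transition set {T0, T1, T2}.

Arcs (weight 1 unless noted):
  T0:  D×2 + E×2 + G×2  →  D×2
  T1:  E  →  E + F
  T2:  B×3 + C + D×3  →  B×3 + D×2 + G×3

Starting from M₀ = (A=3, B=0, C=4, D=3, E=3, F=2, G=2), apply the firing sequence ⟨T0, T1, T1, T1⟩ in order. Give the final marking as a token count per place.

(A=3, B=0, C=4, D=3, E=1, F=5, G=0)

step 1: fire T0:  (A=3, B=0, C=4, D=3, E=3, F=2, G=2) → (A=3, B=0, C=4, D=3, E=1, F=2, G=0)
step 2: fire T1:  (A=3, B=0, C=4, D=3, E=1, F=2, G=0) → (A=3, B=0, C=4, D=3, E=1, F=3, G=0)
step 3: fire T1:  (A=3, B=0, C=4, D=3, E=1, F=3, G=0) → (A=3, B=0, C=4, D=3, E=1, F=4, G=0)
step 4: fire T1:  (A=3, B=0, C=4, D=3, E=1, F=4, G=0) → (A=3, B=0, C=4, D=3, E=1, F=5, G=0)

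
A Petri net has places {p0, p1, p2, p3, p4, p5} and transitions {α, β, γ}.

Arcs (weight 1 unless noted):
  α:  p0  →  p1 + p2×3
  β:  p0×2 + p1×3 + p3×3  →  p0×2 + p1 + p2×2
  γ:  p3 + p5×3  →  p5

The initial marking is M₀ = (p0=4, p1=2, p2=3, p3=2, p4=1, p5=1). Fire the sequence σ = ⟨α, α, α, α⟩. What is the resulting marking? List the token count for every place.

(p0=0, p1=6, p2=15, p3=2, p4=1, p5=1)

step 1: fire α:  (p0=4, p1=2, p2=3, p3=2, p4=1, p5=1) → (p0=3, p1=3, p2=6, p3=2, p4=1, p5=1)
step 2: fire α:  (p0=3, p1=3, p2=6, p3=2, p4=1, p5=1) → (p0=2, p1=4, p2=9, p3=2, p4=1, p5=1)
step 3: fire α:  (p0=2, p1=4, p2=9, p3=2, p4=1, p5=1) → (p0=1, p1=5, p2=12, p3=2, p4=1, p5=1)
step 4: fire α:  (p0=1, p1=5, p2=12, p3=2, p4=1, p5=1) → (p0=0, p1=6, p2=15, p3=2, p4=1, p5=1)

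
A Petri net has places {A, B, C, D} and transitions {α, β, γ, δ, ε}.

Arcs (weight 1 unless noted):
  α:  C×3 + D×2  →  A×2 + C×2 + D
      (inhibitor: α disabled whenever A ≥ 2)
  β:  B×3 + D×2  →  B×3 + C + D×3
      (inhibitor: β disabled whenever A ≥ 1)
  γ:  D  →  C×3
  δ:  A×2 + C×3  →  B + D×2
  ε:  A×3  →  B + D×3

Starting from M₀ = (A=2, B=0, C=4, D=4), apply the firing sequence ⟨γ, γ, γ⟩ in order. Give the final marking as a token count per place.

step 1: fire γ:  (A=2, B=0, C=4, D=4) → (A=2, B=0, C=7, D=3)
step 2: fire γ:  (A=2, B=0, C=7, D=3) → (A=2, B=0, C=10, D=2)
step 3: fire γ:  (A=2, B=0, C=10, D=2) → (A=2, B=0, C=13, D=1)

(A=2, B=0, C=13, D=1)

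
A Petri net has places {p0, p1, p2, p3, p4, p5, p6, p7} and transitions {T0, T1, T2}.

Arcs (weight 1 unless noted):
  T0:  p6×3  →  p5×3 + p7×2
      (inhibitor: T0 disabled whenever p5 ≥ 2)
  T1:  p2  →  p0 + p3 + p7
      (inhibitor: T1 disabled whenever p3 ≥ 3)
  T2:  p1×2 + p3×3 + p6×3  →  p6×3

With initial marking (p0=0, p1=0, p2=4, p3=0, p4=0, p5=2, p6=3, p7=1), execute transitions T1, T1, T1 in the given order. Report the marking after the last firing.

step 1: fire T1:  (p0=0, p1=0, p2=4, p3=0, p4=0, p5=2, p6=3, p7=1) → (p0=1, p1=0, p2=3, p3=1, p4=0, p5=2, p6=3, p7=2)
step 2: fire T1:  (p0=1, p1=0, p2=3, p3=1, p4=0, p5=2, p6=3, p7=2) → (p0=2, p1=0, p2=2, p3=2, p4=0, p5=2, p6=3, p7=3)
step 3: fire T1:  (p0=2, p1=0, p2=2, p3=2, p4=0, p5=2, p6=3, p7=3) → (p0=3, p1=0, p2=1, p3=3, p4=0, p5=2, p6=3, p7=4)

(p0=3, p1=0, p2=1, p3=3, p4=0, p5=2, p6=3, p7=4)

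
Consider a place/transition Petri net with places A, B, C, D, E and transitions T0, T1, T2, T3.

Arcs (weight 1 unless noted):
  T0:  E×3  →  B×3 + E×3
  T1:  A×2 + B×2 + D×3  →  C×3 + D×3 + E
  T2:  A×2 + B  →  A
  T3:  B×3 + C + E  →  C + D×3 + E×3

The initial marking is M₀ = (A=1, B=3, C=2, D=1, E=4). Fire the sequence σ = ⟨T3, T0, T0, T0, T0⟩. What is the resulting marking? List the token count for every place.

(A=1, B=12, C=2, D=4, E=6)

step 1: fire T3:  (A=1, B=3, C=2, D=1, E=4) → (A=1, B=0, C=2, D=4, E=6)
step 2: fire T0:  (A=1, B=0, C=2, D=4, E=6) → (A=1, B=3, C=2, D=4, E=6)
step 3: fire T0:  (A=1, B=3, C=2, D=4, E=6) → (A=1, B=6, C=2, D=4, E=6)
step 4: fire T0:  (A=1, B=6, C=2, D=4, E=6) → (A=1, B=9, C=2, D=4, E=6)
step 5: fire T0:  (A=1, B=9, C=2, D=4, E=6) → (A=1, B=12, C=2, D=4, E=6)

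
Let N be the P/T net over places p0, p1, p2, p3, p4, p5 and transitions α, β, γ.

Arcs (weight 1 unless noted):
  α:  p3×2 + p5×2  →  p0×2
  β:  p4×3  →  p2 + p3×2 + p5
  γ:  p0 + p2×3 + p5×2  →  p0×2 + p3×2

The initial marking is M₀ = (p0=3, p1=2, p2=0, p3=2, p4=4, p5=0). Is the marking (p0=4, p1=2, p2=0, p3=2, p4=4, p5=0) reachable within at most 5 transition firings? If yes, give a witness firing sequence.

NO — not reachable within 5 firings

depth 0: 1 marking
depth 1: 2 markings reached so far
depth 2: 2 markings reached so far
(frontier empty at depth 2; search complete)
target is not among the 2 markings reachable within 5 steps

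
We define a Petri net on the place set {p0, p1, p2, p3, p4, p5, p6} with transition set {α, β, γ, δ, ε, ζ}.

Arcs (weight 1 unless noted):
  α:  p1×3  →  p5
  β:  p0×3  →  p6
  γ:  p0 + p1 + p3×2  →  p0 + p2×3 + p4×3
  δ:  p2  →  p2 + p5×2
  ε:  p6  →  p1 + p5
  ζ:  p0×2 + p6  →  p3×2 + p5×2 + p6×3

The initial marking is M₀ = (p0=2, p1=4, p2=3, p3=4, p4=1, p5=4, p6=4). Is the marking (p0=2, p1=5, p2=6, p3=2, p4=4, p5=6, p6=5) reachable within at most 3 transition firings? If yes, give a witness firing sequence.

NO — not reachable within 3 firings

depth 0: 1 marking
depth 1: 6 markings reached so far
depth 2: 19 markings reached so far
depth 3: 42 markings reached so far
target is not among the 42 markings reachable within 3 steps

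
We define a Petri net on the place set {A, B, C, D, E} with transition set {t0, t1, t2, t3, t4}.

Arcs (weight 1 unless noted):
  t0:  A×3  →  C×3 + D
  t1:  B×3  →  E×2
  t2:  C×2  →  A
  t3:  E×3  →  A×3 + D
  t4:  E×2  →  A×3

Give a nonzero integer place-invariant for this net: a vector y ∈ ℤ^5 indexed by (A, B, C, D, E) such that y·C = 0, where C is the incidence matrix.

Incidence matrix C (rows=places, cols=transitions):
       t0   t1   t2   t3   t4
    A  -3    0    1    3    3
    B   0   -3    0    0    0
    C   3    0   -2    0    0
    D   1    0    0    1    0
    E   0    2    0   -3   -2

Candidate y = [2, 2, 1, 3, 3]; check y·C column-wise:
  col t0: 2·-3 + 2·0 + 1·3 + 3·1 + 3·0 = 0
  col t1: 2·0 + 2·-3 + 1·0 + 3·0 + 3·2 = 0
  col t2: 2·1 + 2·0 + 1·-2 + 3·0 + 3·0 = 0
  col t3: 2·3 + 2·0 + 1·0 + 3·1 + 3·-3 = 0
  col t4: 2·3 + 2·0 + 1·0 + 3·0 + 3·-2 = 0

y = (A:2, B:2, C:1, D:3, E:3)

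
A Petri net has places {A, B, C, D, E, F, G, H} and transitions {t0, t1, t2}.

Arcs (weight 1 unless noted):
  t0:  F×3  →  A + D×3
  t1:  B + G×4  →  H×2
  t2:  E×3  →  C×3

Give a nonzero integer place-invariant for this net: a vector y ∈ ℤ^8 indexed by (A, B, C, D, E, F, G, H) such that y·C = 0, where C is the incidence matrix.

Incidence matrix C (rows=places, cols=transitions):
       t0   t1   t2
    A   1    0    0
    B   0   -1    0
    C   0    0    3
    D   3    0    0
    E   0    0   -3
    F  -3    0    0
    G   0   -4    0
    H   0    2    0

Candidate y = [3, 0, 0, -1, 0, 0, 0, 0]; check y·C column-wise:
  col t0: 3·1 + -1·3 + 0·-3 = 0
  col t1: 3·0 + 0·-1 + -1·0 + 0·-4 + 0·2 = 0
  col t2: 3·0 + 0·3 + -1·0 + 0·-3 = 0

y = (A:3, B:0, C:0, D:-1, E:0, F:0, G:0, H:0)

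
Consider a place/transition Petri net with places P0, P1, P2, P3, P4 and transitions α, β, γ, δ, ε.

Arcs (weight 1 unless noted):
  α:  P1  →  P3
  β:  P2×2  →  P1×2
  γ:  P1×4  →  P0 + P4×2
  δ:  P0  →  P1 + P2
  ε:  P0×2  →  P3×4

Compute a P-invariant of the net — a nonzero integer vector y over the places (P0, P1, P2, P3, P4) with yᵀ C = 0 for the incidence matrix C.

Incidence matrix C (rows=places, cols=transitions):
        α    β    γ    δ    ε
   P0   0    0    1   -1   -2
   P1  -1    2   -4    1    0
   P2   0   -2    0    1    0
   P3   1    0    0    0    4
   P4   0    0    2    0    0

Candidate y = [2, 1, 1, 1, 1]; check y·C column-wise:
  col α: 2·0 + 1·-1 + 1·0 + 1·1 + 1·0 = 0
  col β: 2·0 + 1·2 + 1·-2 + 1·0 + 1·0 = 0
  col γ: 2·1 + 1·-4 + 1·0 + 1·0 + 1·2 = 0
  col δ: 2·-1 + 1·1 + 1·1 + 1·0 + 1·0 = 0
  col ε: 2·-2 + 1·0 + 1·0 + 1·4 + 1·0 = 0

y = (P0:2, P1:1, P2:1, P3:1, P4:1)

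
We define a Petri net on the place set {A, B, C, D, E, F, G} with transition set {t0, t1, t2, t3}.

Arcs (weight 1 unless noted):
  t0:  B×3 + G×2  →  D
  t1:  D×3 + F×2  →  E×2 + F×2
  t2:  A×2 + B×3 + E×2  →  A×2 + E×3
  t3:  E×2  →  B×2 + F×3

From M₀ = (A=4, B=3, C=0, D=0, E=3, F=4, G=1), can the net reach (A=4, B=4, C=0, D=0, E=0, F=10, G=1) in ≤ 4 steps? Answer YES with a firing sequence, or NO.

step 1: fire t2:  (A=4, B=3, C=0, D=0, E=3, F=4, G=1) → (A=4, B=0, C=0, D=0, E=4, F=4, G=1)
step 2: fire t3:  (A=4, B=0, C=0, D=0, E=4, F=4, G=1) → (A=4, B=2, C=0, D=0, E=2, F=7, G=1)
step 3: fire t3:  (A=4, B=2, C=0, D=0, E=2, F=7, G=1) → (A=4, B=4, C=0, D=0, E=0, F=10, G=1)

YES — reachable via ⟨t2, t3, t3⟩ (3 firings)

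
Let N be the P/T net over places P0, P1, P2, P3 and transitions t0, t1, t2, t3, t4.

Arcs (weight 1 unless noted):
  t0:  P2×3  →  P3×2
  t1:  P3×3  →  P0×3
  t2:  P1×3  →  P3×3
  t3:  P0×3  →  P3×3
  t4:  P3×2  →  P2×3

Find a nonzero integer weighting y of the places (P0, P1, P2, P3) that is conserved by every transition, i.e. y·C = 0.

y = (P0:3, P1:3, P2:2, P3:3)

Incidence matrix C (rows=places, cols=transitions):
       t0   t1   t2   t3   t4
   P0   0    3    0   -3    0
   P1   0    0   -3    0    0
   P2  -3    0    0    0    3
   P3   2   -3    3    3   -2

Candidate y = [3, 3, 2, 3]; check y·C column-wise:
  col t0: 3·0 + 3·0 + 2·-3 + 3·2 = 0
  col t1: 3·3 + 3·0 + 2·0 + 3·-3 = 0
  col t2: 3·0 + 3·-3 + 2·0 + 3·3 = 0
  col t3: 3·-3 + 3·0 + 2·0 + 3·3 = 0
  col t4: 3·0 + 3·0 + 2·3 + 3·-2 = 0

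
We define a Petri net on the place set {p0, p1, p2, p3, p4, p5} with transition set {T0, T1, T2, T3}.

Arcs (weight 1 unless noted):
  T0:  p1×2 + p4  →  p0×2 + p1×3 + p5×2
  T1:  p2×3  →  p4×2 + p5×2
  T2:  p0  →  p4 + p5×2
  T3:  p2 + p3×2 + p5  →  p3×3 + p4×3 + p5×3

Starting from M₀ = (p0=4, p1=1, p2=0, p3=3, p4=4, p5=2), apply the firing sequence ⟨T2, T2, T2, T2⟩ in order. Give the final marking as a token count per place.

(p0=0, p1=1, p2=0, p3=3, p4=8, p5=10)

step 1: fire T2:  (p0=4, p1=1, p2=0, p3=3, p4=4, p5=2) → (p0=3, p1=1, p2=0, p3=3, p4=5, p5=4)
step 2: fire T2:  (p0=3, p1=1, p2=0, p3=3, p4=5, p5=4) → (p0=2, p1=1, p2=0, p3=3, p4=6, p5=6)
step 3: fire T2:  (p0=2, p1=1, p2=0, p3=3, p4=6, p5=6) → (p0=1, p1=1, p2=0, p3=3, p4=7, p5=8)
step 4: fire T2:  (p0=1, p1=1, p2=0, p3=3, p4=7, p5=8) → (p0=0, p1=1, p2=0, p3=3, p4=8, p5=10)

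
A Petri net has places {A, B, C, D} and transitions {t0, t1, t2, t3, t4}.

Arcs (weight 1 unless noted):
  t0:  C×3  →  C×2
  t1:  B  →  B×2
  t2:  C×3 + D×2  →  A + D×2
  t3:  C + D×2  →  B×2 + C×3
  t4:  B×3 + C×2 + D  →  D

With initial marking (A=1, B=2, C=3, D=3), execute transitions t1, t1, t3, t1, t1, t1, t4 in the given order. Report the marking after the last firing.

step 1: fire t1:  (A=1, B=2, C=3, D=3) → (A=1, B=3, C=3, D=3)
step 2: fire t1:  (A=1, B=3, C=3, D=3) → (A=1, B=4, C=3, D=3)
step 3: fire t3:  (A=1, B=4, C=3, D=3) → (A=1, B=6, C=5, D=1)
step 4: fire t1:  (A=1, B=6, C=5, D=1) → (A=1, B=7, C=5, D=1)
step 5: fire t1:  (A=1, B=7, C=5, D=1) → (A=1, B=8, C=5, D=1)
step 6: fire t1:  (A=1, B=8, C=5, D=1) → (A=1, B=9, C=5, D=1)
step 7: fire t4:  (A=1, B=9, C=5, D=1) → (A=1, B=6, C=3, D=1)

(A=1, B=6, C=3, D=1)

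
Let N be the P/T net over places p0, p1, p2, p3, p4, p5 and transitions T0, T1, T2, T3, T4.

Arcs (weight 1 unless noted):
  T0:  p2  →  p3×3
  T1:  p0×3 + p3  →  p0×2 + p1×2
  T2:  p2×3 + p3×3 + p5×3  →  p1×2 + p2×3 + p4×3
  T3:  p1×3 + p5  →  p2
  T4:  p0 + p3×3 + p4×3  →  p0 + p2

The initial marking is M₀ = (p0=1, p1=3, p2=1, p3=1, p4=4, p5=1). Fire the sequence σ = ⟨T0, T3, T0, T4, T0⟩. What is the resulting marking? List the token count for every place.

(p0=1, p1=0, p2=0, p3=7, p4=1, p5=0)

step 1: fire T0:  (p0=1, p1=3, p2=1, p3=1, p4=4, p5=1) → (p0=1, p1=3, p2=0, p3=4, p4=4, p5=1)
step 2: fire T3:  (p0=1, p1=3, p2=0, p3=4, p4=4, p5=1) → (p0=1, p1=0, p2=1, p3=4, p4=4, p5=0)
step 3: fire T0:  (p0=1, p1=0, p2=1, p3=4, p4=4, p5=0) → (p0=1, p1=0, p2=0, p3=7, p4=4, p5=0)
step 4: fire T4:  (p0=1, p1=0, p2=0, p3=7, p4=4, p5=0) → (p0=1, p1=0, p2=1, p3=4, p4=1, p5=0)
step 5: fire T0:  (p0=1, p1=0, p2=1, p3=4, p4=1, p5=0) → (p0=1, p1=0, p2=0, p3=7, p4=1, p5=0)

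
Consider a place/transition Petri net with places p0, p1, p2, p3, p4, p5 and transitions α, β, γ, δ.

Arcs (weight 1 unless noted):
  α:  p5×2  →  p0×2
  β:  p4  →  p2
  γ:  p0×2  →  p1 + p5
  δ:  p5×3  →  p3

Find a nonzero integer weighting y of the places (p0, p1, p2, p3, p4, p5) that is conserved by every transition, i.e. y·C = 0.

Incidence matrix C (rows=places, cols=transitions):
        α    β    γ    δ
   p0   2    0   -2    0
   p1   0    0    1    0
   p2   0    1    0    0
   p3   0    0    0    1
   p4   0   -1    0    0
   p5  -2    0    1   -3

Candidate y = [0, 0, 1, 0, 1, 0]; check y·C column-wise:
  col α: 0·2 + 1·0 + 1·0 + 0·-2 = 0
  col β: 1·1 + 1·-1 = 0
  col γ: 0·-2 + 0·1 + 1·0 + 1·0 + 0·1 = 0
  col δ: 1·0 + 0·1 + 1·0 + 0·-3 = 0

y = (p0:0, p1:0, p2:1, p3:0, p4:1, p5:0)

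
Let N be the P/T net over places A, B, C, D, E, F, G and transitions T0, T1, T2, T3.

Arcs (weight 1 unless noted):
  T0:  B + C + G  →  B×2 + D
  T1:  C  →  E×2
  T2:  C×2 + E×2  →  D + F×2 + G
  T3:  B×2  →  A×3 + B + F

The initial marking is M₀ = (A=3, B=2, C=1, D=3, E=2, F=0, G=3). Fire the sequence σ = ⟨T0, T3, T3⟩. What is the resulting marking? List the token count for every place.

step 1: fire T0:  (A=3, B=2, C=1, D=3, E=2, F=0, G=3) → (A=3, B=3, C=0, D=4, E=2, F=0, G=2)
step 2: fire T3:  (A=3, B=3, C=0, D=4, E=2, F=0, G=2) → (A=6, B=2, C=0, D=4, E=2, F=1, G=2)
step 3: fire T3:  (A=6, B=2, C=0, D=4, E=2, F=1, G=2) → (A=9, B=1, C=0, D=4, E=2, F=2, G=2)

(A=9, B=1, C=0, D=4, E=2, F=2, G=2)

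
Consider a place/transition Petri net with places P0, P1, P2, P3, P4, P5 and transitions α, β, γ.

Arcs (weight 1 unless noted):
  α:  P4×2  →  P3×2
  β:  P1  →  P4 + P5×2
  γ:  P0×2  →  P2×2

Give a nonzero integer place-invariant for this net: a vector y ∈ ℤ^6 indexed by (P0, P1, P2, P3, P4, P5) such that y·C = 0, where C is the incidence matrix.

y = (P0:1, P1:0, P2:1, P3:0, P4:0, P5:0)

Incidence matrix C (rows=places, cols=transitions):
        α    β    γ
   P0   0    0   -2
   P1   0   -1    0
   P2   0    0    2
   P3   2    0    0
   P4  -2    1    0
   P5   0    2    0

Candidate y = [1, 0, 1, 0, 0, 0]; check y·C column-wise:
  col α: 1·0 + 1·0 + 0·2 + 0·-2 = 0
  col β: 1·0 + 0·-1 + 1·0 + 0·1 + 0·2 = 0
  col γ: 1·-2 + 1·2 = 0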